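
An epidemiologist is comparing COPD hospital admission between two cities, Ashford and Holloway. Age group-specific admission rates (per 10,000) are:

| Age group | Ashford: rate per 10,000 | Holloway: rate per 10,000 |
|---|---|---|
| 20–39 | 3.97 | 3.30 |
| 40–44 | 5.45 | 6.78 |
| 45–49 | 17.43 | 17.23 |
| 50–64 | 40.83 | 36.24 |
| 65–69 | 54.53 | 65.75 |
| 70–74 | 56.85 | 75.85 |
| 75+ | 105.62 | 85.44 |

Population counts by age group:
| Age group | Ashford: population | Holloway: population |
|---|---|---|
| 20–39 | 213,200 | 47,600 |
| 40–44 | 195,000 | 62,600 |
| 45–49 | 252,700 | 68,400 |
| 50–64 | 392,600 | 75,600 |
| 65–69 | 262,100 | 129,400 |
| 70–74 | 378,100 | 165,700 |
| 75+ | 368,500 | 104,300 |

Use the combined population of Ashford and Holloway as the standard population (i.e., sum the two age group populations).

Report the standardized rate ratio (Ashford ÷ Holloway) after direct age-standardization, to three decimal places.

Combined standard total = 2,715,800; weights = 0.0960, 0.0949, 0.1182, 0.1724, 0.1442, 0.2002, 0.1741.
Ashford: 0.0960×3.97 + 0.0949×5.45 + 0.1182×17.43 + 0.1724×40.83 + 0.1442×54.53 + 0.2002×56.85 + 0.1741×105.62 = 47.6299 per 10,000.
Holloway: 0.0960×3.30 + 0.0949×6.78 + 0.1182×17.23 + 0.1724×36.24 + 0.1442×65.75 + 0.2002×75.85 + 0.1741×85.44 = 48.7855 per 10,000.
Ratio = 47.6299 ÷ 48.7855 = 0.97631.

0.976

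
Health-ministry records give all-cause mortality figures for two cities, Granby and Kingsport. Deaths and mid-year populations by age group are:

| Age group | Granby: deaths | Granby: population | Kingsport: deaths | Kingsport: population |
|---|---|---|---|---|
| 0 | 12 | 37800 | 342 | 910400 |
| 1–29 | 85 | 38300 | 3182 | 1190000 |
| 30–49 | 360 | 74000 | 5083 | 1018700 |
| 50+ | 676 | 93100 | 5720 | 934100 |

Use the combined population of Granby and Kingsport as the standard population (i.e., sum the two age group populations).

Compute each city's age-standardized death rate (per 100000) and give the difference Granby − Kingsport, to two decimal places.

Age-specific rates per 100000 for Granby: 31.75, 221.93, 486.49, 726.10.
For Kingsport: 37.57, 267.39, 498.97, 612.35.
Combined standard total = 4296400; weights = 0.2207, 0.2859, 0.2543, 0.2391.
Granby: 0.2207×31.75 + 0.2859×221.93 + 0.2543×486.49 + 0.2391×726.10 = 367.7813 per 100000.
Kingsport: 0.2207×37.57 + 0.2859×267.39 + 0.2543×498.97 + 0.2391×612.35 = 358.0428 per 100000.
Difference = 367.7813 − 358.0428 = 9.7385.

9.74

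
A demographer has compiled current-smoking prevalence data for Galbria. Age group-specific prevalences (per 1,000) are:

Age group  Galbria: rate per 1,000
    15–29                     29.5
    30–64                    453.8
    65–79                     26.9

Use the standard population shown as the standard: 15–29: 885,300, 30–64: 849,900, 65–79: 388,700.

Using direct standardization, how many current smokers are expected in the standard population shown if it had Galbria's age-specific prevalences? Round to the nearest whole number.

Expected current smokers = Σ (standard pop × age-specific rate ÷ 1,000)
= 885,300×29.5/1,000 + 849,900×453.8/1,000 + 388,700×26.9/1,000
= 26116.35 + 385684.62 + 10456.03 = 422257.00.

422257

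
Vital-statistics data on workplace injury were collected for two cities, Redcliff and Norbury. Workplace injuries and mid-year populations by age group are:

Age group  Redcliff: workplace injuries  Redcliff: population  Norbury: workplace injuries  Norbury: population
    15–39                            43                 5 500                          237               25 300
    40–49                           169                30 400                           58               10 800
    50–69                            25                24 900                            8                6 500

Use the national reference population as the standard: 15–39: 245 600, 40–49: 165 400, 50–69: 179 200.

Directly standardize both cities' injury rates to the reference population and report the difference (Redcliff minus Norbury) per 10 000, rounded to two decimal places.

Age-specific rates per 10 000 for Redcliff: 78.18, 55.59, 10.04.
For Norbury: 93.68, 53.70, 12.31.
Standard total = 590 200; weights = 0.4161, 0.2802, 0.3036.
Redcliff: 0.4161×78.18 + 0.2802×55.59 + 0.3036×10.04 = 51.1616 per 10 000.
Norbury: 0.4161×93.68 + 0.2802×53.70 + 0.3036×12.31 = 57.7684 per 10 000.
Difference = 51.1616 − 57.7684 = -6.6068.

-6.61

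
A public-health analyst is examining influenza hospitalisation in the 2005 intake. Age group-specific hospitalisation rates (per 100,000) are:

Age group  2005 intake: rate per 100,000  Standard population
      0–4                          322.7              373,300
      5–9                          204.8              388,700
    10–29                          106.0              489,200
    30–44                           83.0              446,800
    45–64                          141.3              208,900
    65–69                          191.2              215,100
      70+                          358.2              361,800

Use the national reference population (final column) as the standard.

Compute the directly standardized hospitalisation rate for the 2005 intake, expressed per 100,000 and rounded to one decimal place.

197.0

Standard total = 2,483,800; weights = 0.1503, 0.1565, 0.1970, 0.1799, 0.0841, 0.0866, 0.1457.
Standardized rate: 0.1503×322.7 + 0.1565×204.8 + 0.1970×106.0 + 0.1799×83.0 + 0.0841×141.3 + 0.0866×191.2 + 0.1457×358.2 = 196.9767 per 100,000.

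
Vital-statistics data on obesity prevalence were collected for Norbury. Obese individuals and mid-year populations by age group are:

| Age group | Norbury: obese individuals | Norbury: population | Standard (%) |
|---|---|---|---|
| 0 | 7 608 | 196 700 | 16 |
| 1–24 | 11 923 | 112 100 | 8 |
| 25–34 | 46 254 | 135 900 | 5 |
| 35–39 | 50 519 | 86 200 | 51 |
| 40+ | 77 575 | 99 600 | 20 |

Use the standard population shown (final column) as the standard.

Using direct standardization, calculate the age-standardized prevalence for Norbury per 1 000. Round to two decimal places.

486.38

Age-specific rates per 1 000 for Norbury: 38.678, 106.360, 340.353, 586.067, 778.865.
Standard weights: 0.16, 0.08, 0.05, 0.51, 0.20.
Standardized rate: 0.1600×38.678 + 0.0800×106.360 + 0.0500×340.353 + 0.5100×586.067 + 0.2000×778.865 = 486.3824 per 1 000.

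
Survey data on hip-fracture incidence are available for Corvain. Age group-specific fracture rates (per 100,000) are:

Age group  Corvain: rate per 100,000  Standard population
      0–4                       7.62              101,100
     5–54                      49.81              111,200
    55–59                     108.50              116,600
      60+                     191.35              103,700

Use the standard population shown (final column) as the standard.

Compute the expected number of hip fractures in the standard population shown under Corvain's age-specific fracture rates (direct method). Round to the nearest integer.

388

Expected hip fractures = Σ (standard pop × age-specific rate ÷ 100,000)
= 101,100×7.62/100,000 + 111,200×49.81/100,000 + 116,600×108.50/100,000 + 103,700×191.35/100,000
= 7.70 + 55.39 + 126.51 + 198.43 = 388.03.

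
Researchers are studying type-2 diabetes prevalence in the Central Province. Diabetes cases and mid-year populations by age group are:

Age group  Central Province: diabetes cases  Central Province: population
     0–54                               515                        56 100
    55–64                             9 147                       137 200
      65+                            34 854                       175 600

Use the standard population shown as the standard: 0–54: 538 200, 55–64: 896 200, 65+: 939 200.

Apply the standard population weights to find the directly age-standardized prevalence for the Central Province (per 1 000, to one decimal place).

105.8

Age-specific rates per 1 000 for the Central Province: 9.180, 66.669, 198.485.
Standard total = 2 373 600; weights = 0.2267, 0.3776, 0.3957.
Standardized rate: 0.2267×9.180 + 0.3776×66.669 + 0.3957×198.485 = 105.7916 per 1 000.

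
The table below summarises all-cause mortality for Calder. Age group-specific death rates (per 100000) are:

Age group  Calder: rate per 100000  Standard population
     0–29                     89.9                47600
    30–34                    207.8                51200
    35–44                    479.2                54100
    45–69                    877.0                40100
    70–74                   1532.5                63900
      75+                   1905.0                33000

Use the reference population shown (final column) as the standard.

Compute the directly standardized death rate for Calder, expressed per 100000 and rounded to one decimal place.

Standard total = 289900; weights = 0.1642, 0.1766, 0.1866, 0.1383, 0.2204, 0.1138.
Standardized rate: 0.1642×89.9 + 0.1766×207.8 + 0.1866×479.2 + 0.1383×877.0 + 0.2204×1532.5 + 0.1138×1905.0 = 816.8429 per 100000.

816.8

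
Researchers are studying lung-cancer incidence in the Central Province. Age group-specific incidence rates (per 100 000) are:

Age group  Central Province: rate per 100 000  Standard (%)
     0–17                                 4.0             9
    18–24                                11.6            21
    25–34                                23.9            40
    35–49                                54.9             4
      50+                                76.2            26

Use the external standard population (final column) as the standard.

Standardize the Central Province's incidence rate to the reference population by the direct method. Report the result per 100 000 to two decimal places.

Standard weights: 0.09, 0.21, 0.40, 0.04, 0.26.
Standardized rate: 0.0900×4.0 + 0.2100×11.6 + 0.4000×23.9 + 0.0400×54.9 + 0.2600×76.2 = 34.3640 per 100 000.

34.36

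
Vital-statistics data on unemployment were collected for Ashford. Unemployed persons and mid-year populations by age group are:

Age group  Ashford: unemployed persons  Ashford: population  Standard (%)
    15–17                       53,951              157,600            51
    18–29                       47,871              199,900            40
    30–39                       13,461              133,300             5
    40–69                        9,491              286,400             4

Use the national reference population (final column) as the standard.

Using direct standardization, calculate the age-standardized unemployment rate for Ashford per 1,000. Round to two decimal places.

Age-specific rates per 1,000 for Ashford: 342.329, 239.475, 100.983, 33.139.
Standard weights: 0.51, 0.40, 0.05, 0.04.
Standardized rate: 0.5100×342.329 + 0.4000×239.475 + 0.0500×100.983 + 0.0400×33.139 = 276.7522 per 1,000.

276.75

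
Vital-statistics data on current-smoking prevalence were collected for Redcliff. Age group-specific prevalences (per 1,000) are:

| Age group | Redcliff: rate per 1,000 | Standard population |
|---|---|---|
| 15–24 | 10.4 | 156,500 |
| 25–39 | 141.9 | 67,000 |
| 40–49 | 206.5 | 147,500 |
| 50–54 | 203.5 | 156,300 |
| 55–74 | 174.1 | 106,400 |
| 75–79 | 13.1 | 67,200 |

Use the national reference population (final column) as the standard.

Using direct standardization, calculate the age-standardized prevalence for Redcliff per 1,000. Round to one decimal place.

Standard total = 700,900; weights = 0.2233, 0.0956, 0.2104, 0.2230, 0.1518, 0.0959.
Standardized rate: 0.2233×10.4 + 0.0956×141.9 + 0.2104×206.5 + 0.2230×203.5 + 0.1518×174.1 + 0.0959×13.1 = 132.4087 per 1,000.

132.4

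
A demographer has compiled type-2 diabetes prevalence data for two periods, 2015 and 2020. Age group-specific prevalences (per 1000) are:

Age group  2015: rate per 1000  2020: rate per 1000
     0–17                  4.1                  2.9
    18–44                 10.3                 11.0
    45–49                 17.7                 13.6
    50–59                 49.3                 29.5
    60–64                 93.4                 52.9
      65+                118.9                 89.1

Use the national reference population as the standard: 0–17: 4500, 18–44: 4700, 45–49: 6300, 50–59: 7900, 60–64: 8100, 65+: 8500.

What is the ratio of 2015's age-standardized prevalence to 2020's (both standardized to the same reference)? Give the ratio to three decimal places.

Standard total = 40000; weights = 0.1125, 0.1175, 0.1575, 0.1975, 0.2025, 0.2125.
2015: 0.1125×4.1 + 0.1175×10.3 + 0.1575×17.7 + 0.1975×49.3 + 0.2025×93.4 + 0.2125×118.9 = 58.3758 per 1000.
2020: 0.1125×2.9 + 0.1175×11.0 + 0.1575×13.6 + 0.1975×29.5 + 0.2025×52.9 + 0.2125×89.1 = 39.2330 per 1000.
Ratio = 58.3758 ÷ 39.2330 = 1.48792.

1.488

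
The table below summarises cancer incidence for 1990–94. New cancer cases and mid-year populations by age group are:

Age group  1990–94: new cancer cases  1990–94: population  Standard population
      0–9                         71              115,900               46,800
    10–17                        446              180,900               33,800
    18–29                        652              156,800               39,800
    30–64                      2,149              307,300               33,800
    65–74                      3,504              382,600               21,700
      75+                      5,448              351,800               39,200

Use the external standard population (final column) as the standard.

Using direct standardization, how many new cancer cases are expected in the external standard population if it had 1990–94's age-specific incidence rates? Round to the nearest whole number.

1320

Age-specific rates per 100,000 for 1990–94: 61.26, 246.55, 415.82, 699.32, 915.84, 1548.61.
Expected new cancer cases = Σ (standard pop × age-specific rate ÷ 100,000)
= 46,800×61.26/100,000 + 33,800×246.55/100,000 + 39,800×415.82/100,000 + 33,800×699.32/100,000 + 21,700×915.84/100,000 + 39,200×1548.61/100,000
= 28.67 + 83.33 + 165.49 + 236.37 + 198.74 + 607.05 = 1319.66.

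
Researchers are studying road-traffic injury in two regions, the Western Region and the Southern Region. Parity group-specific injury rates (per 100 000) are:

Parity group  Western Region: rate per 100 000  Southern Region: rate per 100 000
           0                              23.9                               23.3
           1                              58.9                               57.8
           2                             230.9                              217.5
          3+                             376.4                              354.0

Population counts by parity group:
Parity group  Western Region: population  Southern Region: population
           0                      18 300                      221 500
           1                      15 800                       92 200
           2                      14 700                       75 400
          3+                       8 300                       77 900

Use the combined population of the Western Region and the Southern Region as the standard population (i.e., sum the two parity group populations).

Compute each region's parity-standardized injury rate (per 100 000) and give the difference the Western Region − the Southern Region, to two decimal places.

6.49

Combined standard total = 524 100; weights = 0.4575, 0.2061, 0.1719, 0.1645.
The Western Region: 0.4575×23.9 + 0.2061×58.9 + 0.1719×230.9 + 0.1645×376.4 = 124.6750 per 100 000.
The Southern Region: 0.4575×23.3 + 0.2061×57.8 + 0.1719×217.5 + 0.1645×354.0 = 118.1860 per 100 000.
Difference = 124.6750 − 118.1860 = 6.4890.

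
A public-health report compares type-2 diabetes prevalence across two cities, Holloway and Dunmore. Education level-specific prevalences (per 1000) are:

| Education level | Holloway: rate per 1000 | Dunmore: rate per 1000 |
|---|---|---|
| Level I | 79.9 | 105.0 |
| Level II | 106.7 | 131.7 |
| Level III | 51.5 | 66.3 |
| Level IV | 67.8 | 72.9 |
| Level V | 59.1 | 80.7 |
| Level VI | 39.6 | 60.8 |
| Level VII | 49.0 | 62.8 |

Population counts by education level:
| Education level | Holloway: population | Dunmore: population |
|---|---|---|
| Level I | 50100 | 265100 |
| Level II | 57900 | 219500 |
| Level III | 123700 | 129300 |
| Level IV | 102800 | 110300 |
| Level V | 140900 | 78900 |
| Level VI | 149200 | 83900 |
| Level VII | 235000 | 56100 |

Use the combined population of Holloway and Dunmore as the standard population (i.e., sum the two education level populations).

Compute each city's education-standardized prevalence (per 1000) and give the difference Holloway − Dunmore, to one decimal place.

Combined standard total = 1802700; weights = 0.1748, 0.1539, 0.1403, 0.1182, 0.1219, 0.1293, 0.1615.
Holloway: 0.1748×79.9 + 0.1539×106.7 + 0.1403×51.5 + 0.1182×67.8 + 0.1219×59.1 + 0.1293×39.6 + 0.1615×49.0 = 65.8710 per 1000.
Dunmore: 0.1748×105.0 + 0.1539×131.7 + 0.1403×66.3 + 0.1182×72.9 + 0.1219×80.7 + 0.1293×60.8 + 0.1615×62.8 = 84.3900 per 1000.
Difference = 65.8710 − 84.3900 = -18.5191.

-18.5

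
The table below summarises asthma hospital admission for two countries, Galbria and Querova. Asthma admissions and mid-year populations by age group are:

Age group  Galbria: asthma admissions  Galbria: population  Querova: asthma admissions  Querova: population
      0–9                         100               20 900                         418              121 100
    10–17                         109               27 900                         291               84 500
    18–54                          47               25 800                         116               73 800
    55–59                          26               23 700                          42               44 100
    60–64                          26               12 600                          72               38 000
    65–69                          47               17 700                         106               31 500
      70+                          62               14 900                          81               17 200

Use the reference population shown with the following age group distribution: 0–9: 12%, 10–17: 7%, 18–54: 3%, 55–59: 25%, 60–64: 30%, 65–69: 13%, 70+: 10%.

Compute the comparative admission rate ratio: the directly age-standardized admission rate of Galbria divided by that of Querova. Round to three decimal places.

Age-specific rates per 10 000 for Galbria: 47.85, 39.07, 18.22, 10.97, 20.63, 26.55, 41.61.
For Querova: 34.52, 34.44, 15.72, 9.52, 18.95, 33.65, 47.09.
Standard weights: 0.12, 0.07, 0.03, 0.25, 0.30, 0.13, 0.10.
Galbria: 0.1200×47.85 + 0.0700×39.07 + 0.0300×18.22 + 0.2500×10.97 + 0.3000×20.63 + 0.1300×26.55 + 0.1000×41.61 = 25.5690 per 10 000.
Querova: 0.1200×34.52 + 0.0700×34.44 + 0.0300×15.72 + 0.2500×9.52 + 0.3000×18.95 + 0.1300×33.65 + 0.1000×47.09 = 24.1733 per 10 000.
Ratio = 25.5690 ÷ 24.1733 = 1.05774.

1.058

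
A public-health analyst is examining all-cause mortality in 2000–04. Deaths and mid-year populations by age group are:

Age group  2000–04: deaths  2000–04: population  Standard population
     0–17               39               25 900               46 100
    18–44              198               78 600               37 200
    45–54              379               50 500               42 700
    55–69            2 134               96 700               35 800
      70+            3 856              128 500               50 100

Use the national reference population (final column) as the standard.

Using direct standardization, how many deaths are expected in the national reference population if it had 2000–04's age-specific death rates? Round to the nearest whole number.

2777

Age-specific rates per 100 000 for 2000–04: 150.58, 251.91, 750.50, 2206.83, 3000.78.
Expected deaths = Σ (standard pop × age-specific rate ÷ 100 000)
= 46 100×150.58/100 000 + 37 200×251.91/100 000 + 42 700×750.50/100 000 + 35 800×2206.83/100 000 + 50 100×3000.78/100 000
= 69.42 + 93.71 + 320.46 + 790.04 + 1503.39 = 2777.02.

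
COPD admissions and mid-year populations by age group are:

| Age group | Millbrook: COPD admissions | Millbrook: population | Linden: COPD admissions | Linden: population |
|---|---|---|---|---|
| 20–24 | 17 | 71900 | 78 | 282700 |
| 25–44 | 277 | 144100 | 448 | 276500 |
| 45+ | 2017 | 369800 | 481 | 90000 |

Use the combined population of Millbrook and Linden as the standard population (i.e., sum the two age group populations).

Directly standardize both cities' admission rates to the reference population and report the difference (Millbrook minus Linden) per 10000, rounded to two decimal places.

Age-specific rates per 10000 for Millbrook: 2.36, 19.22, 54.54.
For Linden: 2.76, 16.20, 53.44.
Combined standard total = 1235000; weights = 0.2871, 0.3406, 0.3723.
Millbrook: 0.2871×2.36 + 0.3406×19.22 + 0.3723×54.54 = 27.5323 per 10000.
Linden: 0.2871×2.76 + 0.3406×16.20 + 0.3723×53.44 = 26.2080 per 10000.
Difference = 27.5323 − 26.2080 = 1.3243.

1.32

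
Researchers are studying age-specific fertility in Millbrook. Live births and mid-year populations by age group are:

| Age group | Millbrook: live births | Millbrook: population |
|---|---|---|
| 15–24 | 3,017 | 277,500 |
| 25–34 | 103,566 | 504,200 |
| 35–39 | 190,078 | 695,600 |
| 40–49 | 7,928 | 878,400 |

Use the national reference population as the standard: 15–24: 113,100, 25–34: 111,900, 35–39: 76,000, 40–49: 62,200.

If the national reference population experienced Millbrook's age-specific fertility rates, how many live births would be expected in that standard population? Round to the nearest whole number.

45544

Age-specific rates per 1,000 for Millbrook: 10.872, 205.407, 273.258, 9.026.
Expected live births = Σ (standard pop × age-specific rate ÷ 1,000)
= 113,100×10.872/1,000 + 111,900×205.407/1,000 + 76,000×273.258/1,000 + 62,200×9.026/1,000
= 1229.63 + 22985.00 + 20767.58 + 561.39 = 45543.59.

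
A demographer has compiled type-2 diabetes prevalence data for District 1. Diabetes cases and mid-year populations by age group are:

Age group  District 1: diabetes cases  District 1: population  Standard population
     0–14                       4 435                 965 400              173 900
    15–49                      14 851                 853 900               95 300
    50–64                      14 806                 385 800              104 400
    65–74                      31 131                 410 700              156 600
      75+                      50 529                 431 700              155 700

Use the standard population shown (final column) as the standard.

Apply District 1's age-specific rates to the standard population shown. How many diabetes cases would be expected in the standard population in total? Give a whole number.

36557

Age-specific rates per 1 000 for District 1: 4.594, 17.392, 38.377, 75.800, 117.047.
Expected diabetes cases = Σ (standard pop × age-specific rate ÷ 1 000)
= 173 900×4.594/1 000 + 95 300×17.392/1 000 + 104 400×38.377/1 000 + 156 600×75.800/1 000 + 155 700×117.047/1 000
= 798.89 + 1657.45 + 4006.60 + 11870.26 + 18224.15 = 36557.35.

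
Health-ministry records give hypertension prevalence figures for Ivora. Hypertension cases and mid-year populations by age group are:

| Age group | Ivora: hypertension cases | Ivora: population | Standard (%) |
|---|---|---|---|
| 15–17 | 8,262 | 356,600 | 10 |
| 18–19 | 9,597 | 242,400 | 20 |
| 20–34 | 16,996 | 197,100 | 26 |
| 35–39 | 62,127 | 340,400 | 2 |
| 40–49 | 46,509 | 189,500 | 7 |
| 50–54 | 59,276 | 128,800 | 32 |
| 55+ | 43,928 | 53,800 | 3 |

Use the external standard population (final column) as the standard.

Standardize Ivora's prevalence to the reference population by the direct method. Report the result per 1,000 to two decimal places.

225.25

Age-specific rates per 1,000 for Ivora: 23.169, 39.592, 86.230, 182.512, 245.430, 460.217, 816.506.
Standard weights: 0.10, 0.20, 0.26, 0.02, 0.07, 0.32, 0.03.
Standardized rate: 0.1000×23.169 + 0.2000×39.592 + 0.2600×86.230 + 0.0200×182.512 + 0.0700×245.430 + 0.3200×460.217 + 0.0300×816.506 = 225.2502 per 1,000.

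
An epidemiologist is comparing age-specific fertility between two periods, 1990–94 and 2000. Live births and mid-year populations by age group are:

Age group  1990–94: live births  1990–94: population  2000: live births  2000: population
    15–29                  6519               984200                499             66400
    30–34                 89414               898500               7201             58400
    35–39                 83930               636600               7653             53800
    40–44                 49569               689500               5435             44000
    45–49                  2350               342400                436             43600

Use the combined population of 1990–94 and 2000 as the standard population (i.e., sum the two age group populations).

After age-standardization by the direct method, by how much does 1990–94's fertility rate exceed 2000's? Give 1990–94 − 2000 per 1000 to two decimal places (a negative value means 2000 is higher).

Age-specific rates per 1000 for 1990–94: 6.624, 99.515, 131.841, 71.891, 6.863.
For 2000: 7.515, 123.305, 142.249, 123.523, 10.000.
Combined standard total = 3817400; weights = 0.2752, 0.2507, 0.1809, 0.1921, 0.1011.
1990–94: 0.2752×6.624 + 0.2507×99.515 + 0.1809×131.841 + 0.1921×71.891 + 0.1011×6.863 = 65.1200 per 1000.
2000: 0.2752×7.515 + 0.2507×123.305 + 0.1809×142.249 + 0.1921×123.523 + 0.1011×10.000 = 83.4490 per 1000.
Difference = 65.1200 − 83.4490 = -18.3291.

-18.33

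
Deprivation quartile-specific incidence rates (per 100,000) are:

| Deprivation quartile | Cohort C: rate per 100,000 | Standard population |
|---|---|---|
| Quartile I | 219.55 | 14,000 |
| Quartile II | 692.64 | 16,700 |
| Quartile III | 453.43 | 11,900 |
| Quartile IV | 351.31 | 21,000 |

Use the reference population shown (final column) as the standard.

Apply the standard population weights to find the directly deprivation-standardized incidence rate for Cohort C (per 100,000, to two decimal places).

431.04

Standard total = 63,600; weights = 0.2201, 0.2626, 0.1871, 0.3302.
Standardized rate: 0.2201×219.55 + 0.2626×692.64 + 0.1871×453.43 + 0.3302×351.31 = 431.0395 per 100,000.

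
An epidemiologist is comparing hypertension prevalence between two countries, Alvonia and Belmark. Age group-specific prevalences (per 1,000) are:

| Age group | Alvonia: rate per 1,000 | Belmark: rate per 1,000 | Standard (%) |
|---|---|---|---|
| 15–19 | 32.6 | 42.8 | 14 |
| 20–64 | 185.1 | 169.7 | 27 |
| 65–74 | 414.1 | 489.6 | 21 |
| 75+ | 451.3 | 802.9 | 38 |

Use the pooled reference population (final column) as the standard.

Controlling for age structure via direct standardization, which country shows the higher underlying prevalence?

Standard weights: 0.14, 0.27, 0.21, 0.38.
Alvonia: 0.1400×32.6 + 0.2700×185.1 + 0.2100×414.1 + 0.3800×451.3 = 312.9960 per 1,000.
Belmark: 0.1400×42.8 + 0.2700×169.7 + 0.2100×489.6 + 0.3800×802.9 = 459.7290 per 1,000.

Belmark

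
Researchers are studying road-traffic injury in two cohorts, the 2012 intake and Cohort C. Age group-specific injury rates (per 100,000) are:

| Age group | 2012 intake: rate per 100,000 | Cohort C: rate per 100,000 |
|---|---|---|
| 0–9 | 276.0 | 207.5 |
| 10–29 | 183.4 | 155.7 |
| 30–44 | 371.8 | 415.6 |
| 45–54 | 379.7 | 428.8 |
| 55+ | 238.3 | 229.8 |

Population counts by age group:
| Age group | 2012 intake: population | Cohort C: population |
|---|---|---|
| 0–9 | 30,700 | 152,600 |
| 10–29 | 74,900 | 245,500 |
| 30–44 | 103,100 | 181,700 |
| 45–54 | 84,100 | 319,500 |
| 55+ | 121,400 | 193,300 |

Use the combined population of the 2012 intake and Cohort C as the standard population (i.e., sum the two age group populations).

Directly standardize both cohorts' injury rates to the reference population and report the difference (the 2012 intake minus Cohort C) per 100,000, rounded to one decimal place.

Combined standard total = 1,506,800; weights = 0.1216, 0.2126, 0.1890, 0.2679, 0.2089.
The 2012 intake: 0.1216×276.0 + 0.2126×183.4 + 0.1890×371.8 + 0.2679×379.7 + 0.2089×238.3 = 294.3196 per 100,000.
Cohort C: 0.1216×207.5 + 0.2126×155.7 + 0.1890×415.6 + 0.2679×428.8 + 0.2089×229.8 = 299.7516 per 100,000.
Difference = 294.3196 − 299.7516 = -5.4320.

-5.4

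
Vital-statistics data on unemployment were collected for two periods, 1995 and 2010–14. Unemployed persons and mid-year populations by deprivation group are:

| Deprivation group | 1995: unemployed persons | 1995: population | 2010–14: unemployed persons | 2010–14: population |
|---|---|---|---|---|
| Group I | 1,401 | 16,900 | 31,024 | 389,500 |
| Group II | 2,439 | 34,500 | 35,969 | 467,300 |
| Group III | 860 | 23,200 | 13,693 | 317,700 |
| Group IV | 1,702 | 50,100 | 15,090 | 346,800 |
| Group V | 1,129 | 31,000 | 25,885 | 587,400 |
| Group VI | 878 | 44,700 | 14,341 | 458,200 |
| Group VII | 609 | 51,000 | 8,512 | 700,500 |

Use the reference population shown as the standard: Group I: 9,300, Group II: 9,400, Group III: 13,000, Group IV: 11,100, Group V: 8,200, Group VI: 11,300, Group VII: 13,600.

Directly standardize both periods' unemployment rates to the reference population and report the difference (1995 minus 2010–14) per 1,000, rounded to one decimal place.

Deprivation-specific rates per 1,000 for 1995: 82.899, 70.696, 37.069, 33.972, 36.419, 19.642, 11.941.
For 2010–14: 79.651, 76.972, 43.100, 43.512, 44.067, 31.299, 12.151.
Standard total = 75,900; weights = 0.1225, 0.1238, 0.1713, 0.1462, 0.1080, 0.1489, 0.1792.
1995: 0.1225×82.899 + 0.1238×70.696 + 0.1713×37.069 + 0.1462×33.972 + 0.1080×36.419 + 0.1489×19.642 + 0.1792×11.941 = 39.2290 per 1,000.
2010–14: 0.1225×79.651 + 0.1238×76.972 + 0.1713×43.100 + 0.1462×43.512 + 0.1080×44.067 + 0.1489×31.299 + 0.1792×12.151 = 44.6358 per 1,000.
Difference = 39.2290 − 44.6358 = -5.4068.

-5.4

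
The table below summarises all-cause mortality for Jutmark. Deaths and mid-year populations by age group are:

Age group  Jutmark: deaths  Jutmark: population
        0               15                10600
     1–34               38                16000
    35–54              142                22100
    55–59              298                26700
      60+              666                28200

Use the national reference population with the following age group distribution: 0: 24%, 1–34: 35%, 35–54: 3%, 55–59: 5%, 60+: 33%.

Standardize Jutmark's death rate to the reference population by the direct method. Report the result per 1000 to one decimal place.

Age-specific rates per 1000 for Jutmark: 1.415, 2.375, 6.425, 11.161, 23.617.
Standard weights: 0.24, 0.35, 0.03, 0.05, 0.33.
Standardized rate: 0.2400×1.415 + 0.3500×2.375 + 0.0300×6.425 + 0.0500×11.161 + 0.3300×23.617 = 9.7153 per 1000.

9.7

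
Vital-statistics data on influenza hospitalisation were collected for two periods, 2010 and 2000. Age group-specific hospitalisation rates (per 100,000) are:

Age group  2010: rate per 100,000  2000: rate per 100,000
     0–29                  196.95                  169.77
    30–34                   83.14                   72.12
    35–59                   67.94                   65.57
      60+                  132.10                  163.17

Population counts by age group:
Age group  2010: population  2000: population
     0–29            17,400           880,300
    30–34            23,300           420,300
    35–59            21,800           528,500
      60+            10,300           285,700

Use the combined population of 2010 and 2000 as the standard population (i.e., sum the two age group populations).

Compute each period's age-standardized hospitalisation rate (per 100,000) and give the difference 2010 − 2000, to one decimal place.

9.8

Combined standard total = 2,187,600; weights = 0.4104, 0.2028, 0.2516, 0.1353.
2010: 0.4104×196.95 + 0.2028×83.14 + 0.2516×67.94 + 0.1353×132.10 = 132.6439 per 100,000.
2000: 0.4104×169.77 + 0.2028×72.12 + 0.2516×65.57 + 0.1353×163.17 = 122.8636 per 100,000.
Difference = 132.6439 − 122.8636 = 9.7803.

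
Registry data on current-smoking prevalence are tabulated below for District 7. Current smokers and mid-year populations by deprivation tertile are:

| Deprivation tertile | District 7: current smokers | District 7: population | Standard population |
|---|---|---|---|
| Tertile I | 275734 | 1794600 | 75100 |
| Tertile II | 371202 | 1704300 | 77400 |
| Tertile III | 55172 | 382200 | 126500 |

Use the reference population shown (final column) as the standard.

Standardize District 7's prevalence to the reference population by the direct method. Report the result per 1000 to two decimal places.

167.23

Deprivation-specific rates per 1000 for District 7: 153.646, 217.803, 144.354.
Standard total = 279000; weights = 0.2692, 0.2774, 0.4534.
Standardized rate: 0.2692×153.646 + 0.2774×217.803 + 0.4534×144.354 = 167.2314 per 1000.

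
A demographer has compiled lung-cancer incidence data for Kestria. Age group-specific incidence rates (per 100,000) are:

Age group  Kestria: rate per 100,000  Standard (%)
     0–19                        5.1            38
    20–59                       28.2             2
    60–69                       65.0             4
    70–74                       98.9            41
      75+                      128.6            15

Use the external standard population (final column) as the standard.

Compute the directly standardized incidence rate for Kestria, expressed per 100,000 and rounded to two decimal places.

Standard weights: 0.38, 0.02, 0.04, 0.41, 0.15.
Standardized rate: 0.3800×5.1 + 0.0200×28.2 + 0.0400×65.0 + 0.4100×98.9 + 0.1500×128.6 = 64.9410 per 100,000.

64.94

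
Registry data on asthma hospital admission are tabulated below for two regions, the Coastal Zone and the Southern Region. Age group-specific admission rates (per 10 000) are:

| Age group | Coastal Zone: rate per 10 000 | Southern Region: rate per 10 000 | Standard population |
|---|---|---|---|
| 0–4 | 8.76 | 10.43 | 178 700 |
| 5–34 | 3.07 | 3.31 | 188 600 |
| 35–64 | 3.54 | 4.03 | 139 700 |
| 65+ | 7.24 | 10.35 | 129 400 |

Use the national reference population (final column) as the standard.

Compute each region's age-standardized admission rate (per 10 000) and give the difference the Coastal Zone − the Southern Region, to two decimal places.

Standard total = 636 400; weights = 0.2808, 0.2964, 0.2195, 0.2033.
The Coastal Zone: 0.2808×8.76 + 0.2964×3.07 + 0.2195×3.54 + 0.2033×7.24 = 5.6188 per 10 000.
The Southern Region: 0.2808×10.43 + 0.2964×3.31 + 0.2195×4.03 + 0.2033×10.35 = 6.8988 per 10 000.
Difference = 5.6188 − 6.8988 = -1.2800.

-1.28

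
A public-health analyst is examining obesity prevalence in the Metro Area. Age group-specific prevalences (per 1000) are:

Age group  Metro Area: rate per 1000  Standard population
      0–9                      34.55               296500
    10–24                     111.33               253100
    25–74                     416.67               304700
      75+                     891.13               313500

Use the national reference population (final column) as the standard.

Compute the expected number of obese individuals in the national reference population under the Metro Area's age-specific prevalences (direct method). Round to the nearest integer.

Expected obese individuals = Σ (standard pop × age-specific rate ÷ 1000)
= 296500×34.55/1000 + 253100×111.33/1000 + 304700×416.67/1000 + 313500×891.13/1000
= 10244.08 + 28177.62 + 126959.35 + 279369.26 = 444750.30.

444750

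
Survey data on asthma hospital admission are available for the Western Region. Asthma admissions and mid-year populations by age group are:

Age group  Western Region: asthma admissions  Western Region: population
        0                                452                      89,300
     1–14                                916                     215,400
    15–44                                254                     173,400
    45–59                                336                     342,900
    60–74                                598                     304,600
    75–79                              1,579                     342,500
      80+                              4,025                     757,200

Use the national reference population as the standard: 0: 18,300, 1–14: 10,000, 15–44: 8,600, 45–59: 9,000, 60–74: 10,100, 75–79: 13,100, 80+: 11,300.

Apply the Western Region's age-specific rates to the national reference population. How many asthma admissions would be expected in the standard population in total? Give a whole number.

297

Age-specific rates per 10,000 for the Western Region: 50.62, 42.53, 14.65, 9.80, 19.63, 46.10, 53.16.
Expected asthma admissions = Σ (standard pop × age-specific rate ÷ 10,000)
= 18,300×50.62/10,000 + 10,000×42.53/10,000 + 8,600×14.65/10,000 + 9,000×9.80/10,000 + 10,100×19.63/10,000 + 13,100×46.10/10,000 + 11,300×53.16/10,000
= 92.63 + 42.53 + 12.60 + 8.82 + 19.83 + 60.39 + 60.07 = 296.86.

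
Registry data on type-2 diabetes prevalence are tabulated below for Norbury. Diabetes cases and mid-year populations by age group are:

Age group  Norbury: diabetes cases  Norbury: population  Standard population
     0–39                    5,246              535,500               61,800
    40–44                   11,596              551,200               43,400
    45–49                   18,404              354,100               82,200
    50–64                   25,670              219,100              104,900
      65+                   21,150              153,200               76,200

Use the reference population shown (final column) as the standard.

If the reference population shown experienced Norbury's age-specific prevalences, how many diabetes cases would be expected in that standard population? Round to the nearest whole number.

Age-specific rates per 1,000 for Norbury: 9.796, 21.038, 51.974, 117.161, 138.055.
Expected diabetes cases = Σ (standard pop × age-specific rate ÷ 1,000)
= 61,800×9.796/1,000 + 43,400×21.038/1,000 + 82,200×51.974/1,000 + 104,900×117.161/1,000 + 76,200×138.055/1,000
= 605.42 + 913.04 + 4272.26 + 12290.20 + 10519.78 = 28600.70.

28601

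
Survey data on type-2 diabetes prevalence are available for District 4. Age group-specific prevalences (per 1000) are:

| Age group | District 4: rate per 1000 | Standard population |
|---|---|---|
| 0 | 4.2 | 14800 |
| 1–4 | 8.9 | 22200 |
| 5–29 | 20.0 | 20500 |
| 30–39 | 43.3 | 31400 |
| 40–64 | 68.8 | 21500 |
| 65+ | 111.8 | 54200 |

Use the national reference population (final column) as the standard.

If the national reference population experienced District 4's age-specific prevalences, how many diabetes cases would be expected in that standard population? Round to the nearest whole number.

9568

Expected diabetes cases = Σ (standard pop × age-specific rate ÷ 1000)
= 14800×4.2/1000 + 22200×8.9/1000 + 20500×20.0/1000 + 31400×43.3/1000 + 21500×68.8/1000 + 54200×111.8/1000
= 62.16 + 197.58 + 410.00 + 1359.62 + 1479.20 + 6059.56 = 9568.12.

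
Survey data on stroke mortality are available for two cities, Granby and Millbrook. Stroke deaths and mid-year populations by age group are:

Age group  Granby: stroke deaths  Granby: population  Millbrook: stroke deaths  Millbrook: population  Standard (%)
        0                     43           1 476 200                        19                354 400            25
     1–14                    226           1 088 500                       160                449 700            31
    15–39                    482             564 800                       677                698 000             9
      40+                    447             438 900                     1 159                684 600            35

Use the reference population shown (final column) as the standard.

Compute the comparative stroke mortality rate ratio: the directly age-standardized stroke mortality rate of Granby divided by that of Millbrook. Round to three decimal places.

Age-specific rates per 100 000 for Granby: 2.91, 20.76, 85.34, 101.85.
For Millbrook: 5.36, 35.58, 96.99, 169.30.
Standard weights: 0.25, 0.31, 0.09, 0.35.
Granby: 0.2500×2.91 + 0.3100×20.76 + 0.0900×85.34 + 0.3500×101.85 = 50.4911 per 100 000.
Millbrook: 0.2500×5.36 + 0.3100×35.58 + 0.0900×96.99 + 0.3500×169.30 = 80.3527 per 100 000.
Ratio = 50.4911 ÷ 80.3527 = 0.62837.

0.628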